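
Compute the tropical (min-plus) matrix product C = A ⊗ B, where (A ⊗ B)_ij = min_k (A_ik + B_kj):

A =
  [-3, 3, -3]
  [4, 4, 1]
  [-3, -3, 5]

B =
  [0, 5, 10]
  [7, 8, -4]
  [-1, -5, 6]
A ⊗ B =
  [-4, -8, -1]
  [0, -4, 0]
  [-3, 0, -7]

Apply the min-plus product entry-by-entry:
  C[0][0] = min over k of (A[0][0] + B[0][0] = -3 + 0 = -3, A[0][1] + B[1][0] = 3 + 7 = 10, A[0][2] + B[2][0] = -3 + -1 = -4) = -4 (attained at k = 2)
  C[0][1] = min over k of (A[0][0] + B[0][1] = -3 + 5 = 2, A[0][1] + B[1][1] = 3 + 8 = 11, A[0][2] + B[2][1] = -3 + -5 = -8) = -8 (attained at k = 2)
  C[0][2] = min over k of (A[0][0] + B[0][2] = -3 + 10 = 7, A[0][1] + B[1][2] = 3 + -4 = -1, A[0][2] + B[2][2] = -3 + 6 = 3) = -1 (attained at k = 1)
  C[1][0] = min over k of (A[1][0] + B[0][0] = 4 + 0 = 4, A[1][1] + B[1][0] = 4 + 7 = 11, A[1][2] + B[2][0] = 1 + -1 = 0) = 0 (attained at k = 2)
  C[1][1] = min over k of (A[1][0] + B[0][1] = 4 + 5 = 9, A[1][1] + B[1][1] = 4 + 8 = 12, A[1][2] + B[2][1] = 1 + -5 = -4) = -4 (attained at k = 2)
  C[1][2] = min over k of (A[1][0] + B[0][2] = 4 + 10 = 14, A[1][1] + B[1][2] = 4 + -4 = 0, A[1][2] + B[2][2] = 1 + 6 = 7) = 0 (attained at k = 1)
  C[2][0] = min over k of (A[2][0] + B[0][0] = -3 + 0 = -3, A[2][1] + B[1][0] = -3 + 7 = 4, A[2][2] + B[2][0] = 5 + -1 = 4) = -3 (attained at k = 0)
  C[2][1] = min over k of (A[2][0] + B[0][1] = -3 + 5 = 2, A[2][1] + B[1][1] = -3 + 8 = 5, A[2][2] + B[2][1] = 5 + -5 = 0) = 0 (attained at k = 2)
  C[2][2] = min over k of (A[2][0] + B[0][2] = -3 + 10 = 7, A[2][1] + B[1][2] = -3 + -4 = -7, A[2][2] + B[2][2] = 5 + 6 = 11) = -7 (attained at k = 1)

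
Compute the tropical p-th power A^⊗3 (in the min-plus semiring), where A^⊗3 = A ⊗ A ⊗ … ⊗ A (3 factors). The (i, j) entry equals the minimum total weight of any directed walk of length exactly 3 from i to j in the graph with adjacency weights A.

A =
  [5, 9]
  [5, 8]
A^⊗3 =
  [15, 19]
  [15, 19]

Each entry (A^⊗3)_ij equals the minimum over all length-3 walks i = v_0 → v_1 → … → v_3 = j of Σ_t A[v_t][v_{t+1}]. For example, for (i, j) = (0, 1) we minimise over 4 possible intermediate vertex sequences; the minimum is 19, attained along the walk 0 → 0 → 0 → 1.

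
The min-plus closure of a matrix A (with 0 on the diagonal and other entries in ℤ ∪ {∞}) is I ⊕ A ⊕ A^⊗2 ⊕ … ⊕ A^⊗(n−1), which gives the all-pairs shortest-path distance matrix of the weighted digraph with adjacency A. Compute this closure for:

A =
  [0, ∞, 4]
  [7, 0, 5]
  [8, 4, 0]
Closure =
  [0, 8, 4]
  [7, 0, 5]
  [8, 4, 0]

This is the Floyd-Warshall all-pairs shortest-path computation. For each intermediate vertex k = 0, 1, …, 2, update dist[i][j] ← min(dist[i][j], dist[i][k] + dist[k][j]). The final matrix gives, for each (i, j), the minimum total weight of any directed path from i to j (possibly empty when i = j).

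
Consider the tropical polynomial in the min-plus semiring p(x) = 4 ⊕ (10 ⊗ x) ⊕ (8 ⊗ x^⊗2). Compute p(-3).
p(-3) = 2

A tropical monomial a ⊗ x^⊗i evaluates to a + i · x. Evaluating each term at x = -3:
  Term 0 contributes 4 + 0 · -3 = 4
  Term 1 contributes 10 + 1 · -3 = 7
  Term 2 contributes 8 + 2 · -3 = 2
p(-3) = ⊕ of these = min[4, 7, 2] = 2.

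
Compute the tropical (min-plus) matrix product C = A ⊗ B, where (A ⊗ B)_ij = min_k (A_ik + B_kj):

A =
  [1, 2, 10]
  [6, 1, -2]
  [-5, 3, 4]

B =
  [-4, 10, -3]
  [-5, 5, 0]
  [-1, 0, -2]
A ⊗ B =
  [-3, 7, -2]
  [-4, -2, -4]
  [-9, 4, -8]

Apply the min-plus product entry-by-entry:
  C[0][0] = min over k of (A[0][0] + B[0][0] = 1 + -4 = -3, A[0][1] + B[1][0] = 2 + -5 = -3, A[0][2] + B[2][0] = 10 + -1 = 9) = -3 (attained at k = 0)
  C[0][1] = min over k of (A[0][0] + B[0][1] = 1 + 10 = 11, A[0][1] + B[1][1] = 2 + 5 = 7, A[0][2] + B[2][1] = 10 + 0 = 10) = 7 (attained at k = 1)
  C[0][2] = min over k of (A[0][0] + B[0][2] = 1 + -3 = -2, A[0][1] + B[1][2] = 2 + 0 = 2, A[0][2] + B[2][2] = 10 + -2 = 8) = -2 (attained at k = 0)
  C[1][0] = min over k of (A[1][0] + B[0][0] = 6 + -4 = 2, A[1][1] + B[1][0] = 1 + -5 = -4, A[1][2] + B[2][0] = -2 + -1 = -3) = -4 (attained at k = 1)
  C[1][1] = min over k of (A[1][0] + B[0][1] = 6 + 10 = 16, A[1][1] + B[1][1] = 1 + 5 = 6, A[1][2] + B[2][1] = -2 + 0 = -2) = -2 (attained at k = 2)
  C[1][2] = min over k of (A[1][0] + B[0][2] = 6 + -3 = 3, A[1][1] + B[1][2] = 1 + 0 = 1, A[1][2] + B[2][2] = -2 + -2 = -4) = -4 (attained at k = 2)
  C[2][0] = min over k of (A[2][0] + B[0][0] = -5 + -4 = -9, A[2][1] + B[1][0] = 3 + -5 = -2, A[2][2] + B[2][0] = 4 + -1 = 3) = -9 (attained at k = 0)
  C[2][1] = min over k of (A[2][0] + B[0][1] = -5 + 10 = 5, A[2][1] + B[1][1] = 3 + 5 = 8, A[2][2] + B[2][1] = 4 + 0 = 4) = 4 (attained at k = 2)
  C[2][2] = min over k of (A[2][0] + B[0][2] = -5 + -3 = -8, A[2][1] + B[1][2] = 3 + 0 = 3, A[2][2] + B[2][2] = 4 + -2 = 2) = -8 (attained at k = 0)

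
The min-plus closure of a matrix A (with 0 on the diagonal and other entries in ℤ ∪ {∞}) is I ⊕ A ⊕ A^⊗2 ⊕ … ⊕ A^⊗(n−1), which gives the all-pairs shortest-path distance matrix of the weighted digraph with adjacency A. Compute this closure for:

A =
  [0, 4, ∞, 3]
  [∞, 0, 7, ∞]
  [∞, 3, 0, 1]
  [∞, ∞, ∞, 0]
Closure =
  [0, 4, 11, 3]
  [∞, 0, 7, 8]
  [∞, 3, 0, 1]
  [∞, ∞, ∞, 0]

This is the Floyd-Warshall all-pairs shortest-path computation. For each intermediate vertex k = 0, 1, …, 3, update dist[i][j] ← min(dist[i][j], dist[i][k] + dist[k][j]). The final matrix gives, for each (i, j), the minimum total weight of any directed path from i to j (possibly empty when i = j).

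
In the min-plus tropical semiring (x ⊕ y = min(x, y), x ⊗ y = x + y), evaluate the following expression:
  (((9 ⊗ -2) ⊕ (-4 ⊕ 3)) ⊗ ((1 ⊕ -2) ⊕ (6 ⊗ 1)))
(((9 ⊗ -2) ⊕ (-4 ⊕ 3)) ⊗ ((1 ⊕ -2) ⊕ (6 ⊗ 1))) = -6

Expand innermost to outermost. Recall ⊕ takes the minimum of its arguments and ⊗ takes their sum. Working out the expression (((9 ⊗ -2) ⊕ (-4 ⊕ 3)) ⊗ ((1 ⊕ -2) ⊕ (6 ⊗ 1))) gives -6.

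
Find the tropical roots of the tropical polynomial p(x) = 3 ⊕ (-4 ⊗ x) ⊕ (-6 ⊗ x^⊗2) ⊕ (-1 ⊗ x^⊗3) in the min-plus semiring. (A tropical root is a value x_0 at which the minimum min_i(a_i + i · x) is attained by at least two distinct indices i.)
Roots: {-5, 2, 7}

Each tropical root is a break point of the lower envelope of the lines y = a_i + i · x (there are 4 lines, with slopes 0, 1, ..., 3). Only the lines that attain the minimum somewhere contribute to roots; other lines are dominated. Here the surviving (envelope) indices are i = 3, i = 2, i = 1, i = 0.
Intersections between consecutive envelope lines give the roots: for adjacent envelope indices i < j the intersection is x = (a_i − a_j) / (j − i). Reading off the sorted break points: {-5, 2, 7}.
Verification: at each break x_0, at least two indices attain the minimum of min_i(a_i + i · x_0).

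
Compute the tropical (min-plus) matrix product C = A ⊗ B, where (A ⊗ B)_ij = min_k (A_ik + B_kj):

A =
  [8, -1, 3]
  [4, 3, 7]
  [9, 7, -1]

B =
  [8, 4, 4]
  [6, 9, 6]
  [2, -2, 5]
A ⊗ B =
  [5, 1, 5]
  [9, 5, 8]
  [1, -3, 4]

Apply the min-plus product entry-by-entry:
  C[0][0] = min over k of (A[0][0] + B[0][0] = 8 + 8 = 16, A[0][1] + B[1][0] = -1 + 6 = 5, A[0][2] + B[2][0] = 3 + 2 = 5) = 5 (attained at k = 1)
  C[0][1] = min over k of (A[0][0] + B[0][1] = 8 + 4 = 12, A[0][1] + B[1][1] = -1 + 9 = 8, A[0][2] + B[2][1] = 3 + -2 = 1) = 1 (attained at k = 2)
  C[0][2] = min over k of (A[0][0] + B[0][2] = 8 + 4 = 12, A[0][1] + B[1][2] = -1 + 6 = 5, A[0][2] + B[2][2] = 3 + 5 = 8) = 5 (attained at k = 1)
  C[1][0] = min over k of (A[1][0] + B[0][0] = 4 + 8 = 12, A[1][1] + B[1][0] = 3 + 6 = 9, A[1][2] + B[2][0] = 7 + 2 = 9) = 9 (attained at k = 1)
  C[1][1] = min over k of (A[1][0] + B[0][1] = 4 + 4 = 8, A[1][1] + B[1][1] = 3 + 9 = 12, A[1][2] + B[2][1] = 7 + -2 = 5) = 5 (attained at k = 2)
  C[1][2] = min over k of (A[1][0] + B[0][2] = 4 + 4 = 8, A[1][1] + B[1][2] = 3 + 6 = 9, A[1][2] + B[2][2] = 7 + 5 = 12) = 8 (attained at k = 0)
  C[2][0] = min over k of (A[2][0] + B[0][0] = 9 + 8 = 17, A[2][1] + B[1][0] = 7 + 6 = 13, A[2][2] + B[2][0] = -1 + 2 = 1) = 1 (attained at k = 2)
  C[2][1] = min over k of (A[2][0] + B[0][1] = 9 + 4 = 13, A[2][1] + B[1][1] = 7 + 9 = 16, A[2][2] + B[2][1] = -1 + -2 = -3) = -3 (attained at k = 2)
  C[2][2] = min over k of (A[2][0] + B[0][2] = 9 + 4 = 13, A[2][1] + B[1][2] = 7 + 6 = 13, A[2][2] + B[2][2] = -1 + 5 = 4) = 4 (attained at k = 2)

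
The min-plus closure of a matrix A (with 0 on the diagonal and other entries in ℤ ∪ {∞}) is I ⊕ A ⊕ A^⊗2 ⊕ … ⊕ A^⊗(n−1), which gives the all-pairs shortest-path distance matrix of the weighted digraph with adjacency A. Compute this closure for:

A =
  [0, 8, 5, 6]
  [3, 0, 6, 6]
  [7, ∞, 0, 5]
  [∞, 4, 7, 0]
Closure =
  [0, 8, 5, 6]
  [3, 0, 6, 6]
  [7, 9, 0, 5]
  [7, 4, 7, 0]

This is the Floyd-Warshall all-pairs shortest-path computation. For each intermediate vertex k = 0, 1, …, 3, update dist[i][j] ← min(dist[i][j], dist[i][k] + dist[k][j]). The final matrix gives, for each (i, j), the minimum total weight of any directed path from i to j (possibly empty when i = j).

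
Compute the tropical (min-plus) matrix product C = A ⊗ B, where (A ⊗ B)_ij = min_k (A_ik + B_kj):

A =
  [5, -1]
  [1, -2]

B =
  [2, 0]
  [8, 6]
A ⊗ B =
  [7, 5]
  [3, 1]

Apply the min-plus product entry-by-entry:
  C[0][0] = min over k of (A[0][0] + B[0][0] = 5 + 2 = 7, A[0][1] + B[1][0] = -1 + 8 = 7) = 7 (attained at k = 0)
  C[0][1] = min over k of (A[0][0] + B[0][1] = 5 + 0 = 5, A[0][1] + B[1][1] = -1 + 6 = 5) = 5 (attained at k = 0)
  C[1][0] = min over k of (A[1][0] + B[0][0] = 1 + 2 = 3, A[1][1] + B[1][0] = -2 + 8 = 6) = 3 (attained at k = 0)
  C[1][1] = min over k of (A[1][0] + B[0][1] = 1 + 0 = 1, A[1][1] + B[1][1] = -2 + 6 = 4) = 1 (attained at k = 0)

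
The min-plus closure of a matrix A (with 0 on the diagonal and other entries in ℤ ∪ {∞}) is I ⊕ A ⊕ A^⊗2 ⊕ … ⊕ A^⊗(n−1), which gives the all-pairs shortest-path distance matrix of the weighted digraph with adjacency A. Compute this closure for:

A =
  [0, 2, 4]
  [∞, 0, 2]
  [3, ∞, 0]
Closure =
  [0, 2, 4]
  [5, 0, 2]
  [3, 5, 0]

This is the Floyd-Warshall all-pairs shortest-path computation. For each intermediate vertex k = 0, 1, …, 2, update dist[i][j] ← min(dist[i][j], dist[i][k] + dist[k][j]). The final matrix gives, for each (i, j), the minimum total weight of any directed path from i to j (possibly empty when i = j).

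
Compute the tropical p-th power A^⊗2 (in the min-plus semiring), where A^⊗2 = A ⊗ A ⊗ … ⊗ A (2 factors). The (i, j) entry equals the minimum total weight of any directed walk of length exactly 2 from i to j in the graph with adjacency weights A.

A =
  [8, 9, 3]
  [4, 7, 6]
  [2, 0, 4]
A^⊗2 =
  [5, 3, 7]
  [8, 6, 7]
  [4, 4, 5]

Each entry (A^⊗2)_ij equals the minimum over all length-2 walks i = v_0 → v_1 → … → v_2 = j of Σ_t A[v_t][v_{t+1}]. For example, for (i, j) = (0, 2) we minimise over 3 possible intermediate vertex sequences; the minimum is 7, attained along the walk 0 → 2 → 2.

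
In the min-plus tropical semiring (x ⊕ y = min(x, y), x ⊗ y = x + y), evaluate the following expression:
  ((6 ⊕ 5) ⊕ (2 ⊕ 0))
((6 ⊕ 5) ⊕ (2 ⊕ 0)) = 0

Expand innermost to outermost. Recall ⊕ takes the minimum of its arguments and ⊗ takes their sum. Working out the expression ((6 ⊕ 5) ⊕ (2 ⊕ 0)) gives 0.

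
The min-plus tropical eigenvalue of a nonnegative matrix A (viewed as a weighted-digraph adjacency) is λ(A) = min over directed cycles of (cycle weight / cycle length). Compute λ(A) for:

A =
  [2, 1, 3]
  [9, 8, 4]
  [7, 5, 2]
λ(A) = 2

Enumerate directed cycles and compute their means (weight / length). Sample:
  cycle 0 → 0: weight = 2, length = 1, mean = 2/1 ≈ 2.000
  cycle 1 → 1: weight = 8, length = 1, mean = 8/1 ≈ 8.000
  cycle 2 → 2: weight = 2, length = 1, mean = 2/1 ≈ 2.000
  cycle 0 → 1 → 0: weight = 10, length = 2, mean = 10/2 ≈ 5.000
  cycle 0 → 2 → 0: weight = 10, length = 2, mean = 10/2 ≈ 5.000
  cycle 1 → 0 → 1: weight = 10, length = 2, mean = 10/2 ≈ 5.000
Minimum mean = 2.000, attained e.g. along the cycle 0 → 0 with weight 2 and length 1. So λ(A) = 2/1 = 2.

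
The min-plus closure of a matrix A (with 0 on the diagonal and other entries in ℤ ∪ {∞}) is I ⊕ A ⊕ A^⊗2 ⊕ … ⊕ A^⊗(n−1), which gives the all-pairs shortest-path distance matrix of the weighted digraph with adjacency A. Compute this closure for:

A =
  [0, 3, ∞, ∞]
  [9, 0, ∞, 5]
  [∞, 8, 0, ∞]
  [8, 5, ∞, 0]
Closure =
  [0, 3, ∞, 8]
  [9, 0, ∞, 5]
  [17, 8, 0, 13]
  [8, 5, ∞, 0]

This is the Floyd-Warshall all-pairs shortest-path computation. For each intermediate vertex k = 0, 1, …, 3, update dist[i][j] ← min(dist[i][j], dist[i][k] + dist[k][j]). The final matrix gives, for each (i, j), the minimum total weight of any directed path from i to j (possibly empty when i = j).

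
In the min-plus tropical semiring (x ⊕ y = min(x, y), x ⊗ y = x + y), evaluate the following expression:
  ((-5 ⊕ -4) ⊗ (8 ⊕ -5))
((-5 ⊕ -4) ⊗ (8 ⊕ -5)) = -10

Expand innermost to outermost. Recall ⊕ takes the minimum of its arguments and ⊗ takes their sum. Working out the expression ((-5 ⊕ -4) ⊗ (8 ⊕ -5)) gives -10.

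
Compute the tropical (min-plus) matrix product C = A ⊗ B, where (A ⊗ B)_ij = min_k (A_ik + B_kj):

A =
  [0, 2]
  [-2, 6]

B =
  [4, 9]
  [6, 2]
A ⊗ B =
  [4, 4]
  [2, 7]

Apply the min-plus product entry-by-entry:
  C[0][0] = min over k of (A[0][0] + B[0][0] = 0 + 4 = 4, A[0][1] + B[1][0] = 2 + 6 = 8) = 4 (attained at k = 0)
  C[0][1] = min over k of (A[0][0] + B[0][1] = 0 + 9 = 9, A[0][1] + B[1][1] = 2 + 2 = 4) = 4 (attained at k = 1)
  C[1][0] = min over k of (A[1][0] + B[0][0] = -2 + 4 = 2, A[1][1] + B[1][0] = 6 + 6 = 12) = 2 (attained at k = 0)
  C[1][1] = min over k of (A[1][0] + B[0][1] = -2 + 9 = 7, A[1][1] + B[1][1] = 6 + 2 = 8) = 7 (attained at k = 0)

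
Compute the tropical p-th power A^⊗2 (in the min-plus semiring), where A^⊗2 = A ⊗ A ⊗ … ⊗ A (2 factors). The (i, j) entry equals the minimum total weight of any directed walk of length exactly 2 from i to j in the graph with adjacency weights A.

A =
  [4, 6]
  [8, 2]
A^⊗2 =
  [8, 8]
  [10, 4]

Each entry (A^⊗2)_ij equals the minimum over all length-2 walks i = v_0 → v_1 → … → v_2 = j of Σ_t A[v_t][v_{t+1}]. For example, for (i, j) = (0, 1) we minimise over 2 possible intermediate vertex sequences; the minimum is 8, attained along the walk 0 → 1 → 1.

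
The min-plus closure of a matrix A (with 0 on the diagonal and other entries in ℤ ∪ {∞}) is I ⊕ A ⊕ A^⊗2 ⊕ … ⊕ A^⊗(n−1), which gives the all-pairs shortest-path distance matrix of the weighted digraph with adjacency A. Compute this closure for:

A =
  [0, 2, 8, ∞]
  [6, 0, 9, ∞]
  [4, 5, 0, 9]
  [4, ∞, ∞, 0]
Closure =
  [0, 2, 8, 17]
  [6, 0, 9, 18]
  [4, 5, 0, 9]
  [4, 6, 12, 0]

This is the Floyd-Warshall all-pairs shortest-path computation. For each intermediate vertex k = 0, 1, …, 3, update dist[i][j] ← min(dist[i][j], dist[i][k] + dist[k][j]). The final matrix gives, for each (i, j), the minimum total weight of any directed path from i to j (possibly empty when i = j).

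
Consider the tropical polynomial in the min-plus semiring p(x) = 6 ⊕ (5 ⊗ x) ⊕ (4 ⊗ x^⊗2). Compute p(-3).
p(-3) = -2

A tropical monomial a ⊗ x^⊗i evaluates to a + i · x. Evaluating each term at x = -3:
  Term 0 contributes 6 + 0 · -3 = 6
  Term 1 contributes 5 + 1 · -3 = 2
  Term 2 contributes 4 + 2 · -3 = -2
p(-3) = ⊕ of these = min[6, 2, -2] = -2.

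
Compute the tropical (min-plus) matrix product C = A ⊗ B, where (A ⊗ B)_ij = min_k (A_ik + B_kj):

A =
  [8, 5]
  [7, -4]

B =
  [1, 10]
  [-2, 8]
A ⊗ B =
  [3, 13]
  [-6, 4]

Apply the min-plus product entry-by-entry:
  C[0][0] = min over k of (A[0][0] + B[0][0] = 8 + 1 = 9, A[0][1] + B[1][0] = 5 + -2 = 3) = 3 (attained at k = 1)
  C[0][1] = min over k of (A[0][0] + B[0][1] = 8 + 10 = 18, A[0][1] + B[1][1] = 5 + 8 = 13) = 13 (attained at k = 1)
  C[1][0] = min over k of (A[1][0] + B[0][0] = 7 + 1 = 8, A[1][1] + B[1][0] = -4 + -2 = -6) = -6 (attained at k = 1)
  C[1][1] = min over k of (A[1][0] + B[0][1] = 7 + 10 = 17, A[1][1] + B[1][1] = -4 + 8 = 4) = 4 (attained at k = 1)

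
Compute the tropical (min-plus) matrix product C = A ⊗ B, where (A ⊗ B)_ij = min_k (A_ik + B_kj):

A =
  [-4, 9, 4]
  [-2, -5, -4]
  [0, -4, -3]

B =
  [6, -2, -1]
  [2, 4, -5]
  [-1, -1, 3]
A ⊗ B =
  [2, -6, -5]
  [-5, -5, -10]
  [-4, -4, -9]

Apply the min-plus product entry-by-entry:
  C[0][0] = min over k of (A[0][0] + B[0][0] = -4 + 6 = 2, A[0][1] + B[1][0] = 9 + 2 = 11, A[0][2] + B[2][0] = 4 + -1 = 3) = 2 (attained at k = 0)
  C[0][1] = min over k of (A[0][0] + B[0][1] = -4 + -2 = -6, A[0][1] + B[1][1] = 9 + 4 = 13, A[0][2] + B[2][1] = 4 + -1 = 3) = -6 (attained at k = 0)
  C[0][2] = min over k of (A[0][0] + B[0][2] = -4 + -1 = -5, A[0][1] + B[1][2] = 9 + -5 = 4, A[0][2] + B[2][2] = 4 + 3 = 7) = -5 (attained at k = 0)
  C[1][0] = min over k of (A[1][0] + B[0][0] = -2 + 6 = 4, A[1][1] + B[1][0] = -5 + 2 = -3, A[1][2] + B[2][0] = -4 + -1 = -5) = -5 (attained at k = 2)
  C[1][1] = min over k of (A[1][0] + B[0][1] = -2 + -2 = -4, A[1][1] + B[1][1] = -5 + 4 = -1, A[1][2] + B[2][1] = -4 + -1 = -5) = -5 (attained at k = 2)
  C[1][2] = min over k of (A[1][0] + B[0][2] = -2 + -1 = -3, A[1][1] + B[1][2] = -5 + -5 = -10, A[1][2] + B[2][2] = -4 + 3 = -1) = -10 (attained at k = 1)
  C[2][0] = min over k of (A[2][0] + B[0][0] = 0 + 6 = 6, A[2][1] + B[1][0] = -4 + 2 = -2, A[2][2] + B[2][0] = -3 + -1 = -4) = -4 (attained at k = 2)
  C[2][1] = min over k of (A[2][0] + B[0][1] = 0 + -2 = -2, A[2][1] + B[1][1] = -4 + 4 = 0, A[2][2] + B[2][1] = -3 + -1 = -4) = -4 (attained at k = 2)
  C[2][2] = min over k of (A[2][0] + B[0][2] = 0 + -1 = -1, A[2][1] + B[1][2] = -4 + -5 = -9, A[2][2] + B[2][2] = -3 + 3 = 0) = -9 (attained at k = 1)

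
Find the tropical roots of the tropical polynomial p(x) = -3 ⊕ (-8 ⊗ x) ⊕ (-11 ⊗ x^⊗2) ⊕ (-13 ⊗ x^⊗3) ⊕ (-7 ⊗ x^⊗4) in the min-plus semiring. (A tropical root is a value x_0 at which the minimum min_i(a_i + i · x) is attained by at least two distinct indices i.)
Roots: {-6, 2, 3, 5}

Each tropical root is a break point of the lower envelope of the lines y = a_i + i · x (there are 5 lines, with slopes 0, 1, ..., 4). Only the lines that attain the minimum somewhere contribute to roots; other lines are dominated. Here the surviving (envelope) indices are i = 4, i = 3, i = 2, i = 1, i = 0.
Intersections between consecutive envelope lines give the roots: for adjacent envelope indices i < j the intersection is x = (a_i − a_j) / (j − i). Reading off the sorted break points: {-6, 2, 3, 5}.
Verification: at each break x_0, at least two indices attain the minimum of min_i(a_i + i · x_0).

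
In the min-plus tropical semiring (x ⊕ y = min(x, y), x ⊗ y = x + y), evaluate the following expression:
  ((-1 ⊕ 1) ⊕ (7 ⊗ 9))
((-1 ⊕ 1) ⊕ (7 ⊗ 9)) = -1

Expand innermost to outermost. Recall ⊕ takes the minimum of its arguments and ⊗ takes their sum. Working out the expression ((-1 ⊕ 1) ⊕ (7 ⊗ 9)) gives -1.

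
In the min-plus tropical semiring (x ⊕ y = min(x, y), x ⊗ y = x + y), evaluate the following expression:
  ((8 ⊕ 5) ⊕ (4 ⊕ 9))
((8 ⊕ 5) ⊕ (4 ⊕ 9)) = 4

Expand innermost to outermost. Recall ⊕ takes the minimum of its arguments and ⊗ takes their sum. Working out the expression ((8 ⊕ 5) ⊕ (4 ⊕ 9)) gives 4.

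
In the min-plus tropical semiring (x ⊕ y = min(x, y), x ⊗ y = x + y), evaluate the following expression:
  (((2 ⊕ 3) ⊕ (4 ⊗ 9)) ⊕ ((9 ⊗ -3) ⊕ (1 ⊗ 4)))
(((2 ⊕ 3) ⊕ (4 ⊗ 9)) ⊕ ((9 ⊗ -3) ⊕ (1 ⊗ 4))) = 2

Expand innermost to outermost. Recall ⊕ takes the minimum of its arguments and ⊗ takes their sum. Working out the expression (((2 ⊕ 3) ⊕ (4 ⊗ 9)) ⊕ ((9 ⊗ -3) ⊕ (1 ⊗ 4))) gives 2.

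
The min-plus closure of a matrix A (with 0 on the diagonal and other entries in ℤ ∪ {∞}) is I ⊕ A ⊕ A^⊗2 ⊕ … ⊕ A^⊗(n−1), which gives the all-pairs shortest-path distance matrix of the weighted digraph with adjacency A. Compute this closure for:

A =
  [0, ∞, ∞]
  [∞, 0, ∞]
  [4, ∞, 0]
Closure =
  [0, ∞, ∞]
  [∞, 0, ∞]
  [4, ∞, 0]

This is the Floyd-Warshall all-pairs shortest-path computation. For each intermediate vertex k = 0, 1, …, 2, update dist[i][j] ← min(dist[i][j], dist[i][k] + dist[k][j]). The final matrix gives, for each (i, j), the minimum total weight of any directed path from i to j (possibly empty when i = j).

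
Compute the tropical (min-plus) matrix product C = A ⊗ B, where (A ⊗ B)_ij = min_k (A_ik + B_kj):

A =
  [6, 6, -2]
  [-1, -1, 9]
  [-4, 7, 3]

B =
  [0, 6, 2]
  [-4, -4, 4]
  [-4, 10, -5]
A ⊗ B =
  [-6, 2, -7]
  [-5, -5, 1]
  [-4, 2, -2]

Apply the min-plus product entry-by-entry:
  C[0][0] = min over k of (A[0][0] + B[0][0] = 6 + 0 = 6, A[0][1] + B[1][0] = 6 + -4 = 2, A[0][2] + B[2][0] = -2 + -4 = -6) = -6 (attained at k = 2)
  C[0][1] = min over k of (A[0][0] + B[0][1] = 6 + 6 = 12, A[0][1] + B[1][1] = 6 + -4 = 2, A[0][2] + B[2][1] = -2 + 10 = 8) = 2 (attained at k = 1)
  C[0][2] = min over k of (A[0][0] + B[0][2] = 6 + 2 = 8, A[0][1] + B[1][2] = 6 + 4 = 10, A[0][2] + B[2][2] = -2 + -5 = -7) = -7 (attained at k = 2)
  C[1][0] = min over k of (A[1][0] + B[0][0] = -1 + 0 = -1, A[1][1] + B[1][0] = -1 + -4 = -5, A[1][2] + B[2][0] = 9 + -4 = 5) = -5 (attained at k = 1)
  C[1][1] = min over k of (A[1][0] + B[0][1] = -1 + 6 = 5, A[1][1] + B[1][1] = -1 + -4 = -5, A[1][2] + B[2][1] = 9 + 10 = 19) = -5 (attained at k = 1)
  C[1][2] = min over k of (A[1][0] + B[0][2] = -1 + 2 = 1, A[1][1] + B[1][2] = -1 + 4 = 3, A[1][2] + B[2][2] = 9 + -5 = 4) = 1 (attained at k = 0)
  C[2][0] = min over k of (A[2][0] + B[0][0] = -4 + 0 = -4, A[2][1] + B[1][0] = 7 + -4 = 3, A[2][2] + B[2][0] = 3 + -4 = -1) = -4 (attained at k = 0)
  C[2][1] = min over k of (A[2][0] + B[0][1] = -4 + 6 = 2, A[2][1] + B[1][1] = 7 + -4 = 3, A[2][2] + B[2][1] = 3 + 10 = 13) = 2 (attained at k = 0)
  C[2][2] = min over k of (A[2][0] + B[0][2] = -4 + 2 = -2, A[2][1] + B[1][2] = 7 + 4 = 11, A[2][2] + B[2][2] = 3 + -5 = -2) = -2 (attained at k = 0)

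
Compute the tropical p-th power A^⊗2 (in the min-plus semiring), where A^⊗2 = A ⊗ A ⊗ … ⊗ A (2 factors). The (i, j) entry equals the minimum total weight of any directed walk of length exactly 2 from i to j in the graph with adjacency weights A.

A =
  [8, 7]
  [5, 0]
A^⊗2 =
  [12, 7]
  [5, 0]

Each entry (A^⊗2)_ij equals the minimum over all length-2 walks i = v_0 → v_1 → … → v_2 = j of Σ_t A[v_t][v_{t+1}]. For example, for (i, j) = (0, 1) we minimise over 2 possible intermediate vertex sequences; the minimum is 7, attained along the walk 0 → 1 → 1.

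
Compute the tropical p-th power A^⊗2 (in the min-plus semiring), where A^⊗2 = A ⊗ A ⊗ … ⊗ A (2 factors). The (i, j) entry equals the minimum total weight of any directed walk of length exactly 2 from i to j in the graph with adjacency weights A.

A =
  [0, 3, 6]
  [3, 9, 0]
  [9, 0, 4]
A^⊗2 =
  [0, 3, 3]
  [3, 0, 4]
  [3, 4, 0]

Each entry (A^⊗2)_ij equals the minimum over all length-2 walks i = v_0 → v_1 → … → v_2 = j of Σ_t A[v_t][v_{t+1}]. For example, for (i, j) = (0, 2) we minimise over 3 possible intermediate vertex sequences; the minimum is 3, attained along the walk 0 → 1 → 2.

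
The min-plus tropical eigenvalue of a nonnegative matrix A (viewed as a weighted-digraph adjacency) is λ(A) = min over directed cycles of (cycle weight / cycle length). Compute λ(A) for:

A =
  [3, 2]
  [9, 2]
λ(A) = 2

Enumerate directed cycles and compute their means (weight / length). Sample:
  cycle 0 → 0: weight = 3, length = 1, mean = 3/1 ≈ 3.000
  cycle 1 → 1: weight = 2, length = 1, mean = 2/1 ≈ 2.000
  cycle 0 → 1 → 0: weight = 11, length = 2, mean = 11/2 ≈ 5.500
  cycle 1 → 0 → 1: weight = 11, length = 2, mean = 11/2 ≈ 5.500
Minimum mean = 2.000, attained e.g. along the cycle 1 → 1 with weight 2 and length 1. So λ(A) = 2/1 = 2.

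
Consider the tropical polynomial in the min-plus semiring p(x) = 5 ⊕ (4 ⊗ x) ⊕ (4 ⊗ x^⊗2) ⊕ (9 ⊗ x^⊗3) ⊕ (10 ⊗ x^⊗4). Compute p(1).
p(1) = 5

A tropical monomial a ⊗ x^⊗i evaluates to a + i · x. Evaluating each term at x = 1:
  Term 0 contributes 5 + 0 · 1 = 5
  Term 1 contributes 4 + 1 · 1 = 5
  Term 2 contributes 4 + 2 · 1 = 6
  Term 3 contributes 9 + 3 · 1 = 12
  Term 4 contributes 10 + 4 · 1 = 14
p(1) = ⊕ of these = min[5, 5, 6, 12, 14] = 5.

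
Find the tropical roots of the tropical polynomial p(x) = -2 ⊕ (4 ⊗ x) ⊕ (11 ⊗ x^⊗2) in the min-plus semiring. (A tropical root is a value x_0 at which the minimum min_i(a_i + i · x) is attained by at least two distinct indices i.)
Roots: {-7, -6}

Each tropical root is a break point of the lower envelope of the lines y = a_i + i · x (there are 3 lines, with slopes 0, 1, ..., 2). Only the lines that attain the minimum somewhere contribute to roots; other lines are dominated. Here the surviving (envelope) indices are i = 2, i = 1, i = 0.
Intersections between consecutive envelope lines give the roots: for adjacent envelope indices i < j the intersection is x = (a_i − a_j) / (j − i). Reading off the sorted break points: {-7, -6}.
Verification: at each break x_0, at least two indices attain the minimum of min_i(a_i + i · x_0).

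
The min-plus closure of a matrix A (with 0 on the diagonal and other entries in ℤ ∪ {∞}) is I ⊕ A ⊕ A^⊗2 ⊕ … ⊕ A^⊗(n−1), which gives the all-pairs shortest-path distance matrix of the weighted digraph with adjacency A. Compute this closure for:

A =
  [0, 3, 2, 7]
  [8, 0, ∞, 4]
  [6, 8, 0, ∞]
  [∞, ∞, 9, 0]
Closure =
  [0, 3, 2, 7]
  [8, 0, 10, 4]
  [6, 8, 0, 12]
  [15, 17, 9, 0]

This is the Floyd-Warshall all-pairs shortest-path computation. For each intermediate vertex k = 0, 1, …, 3, update dist[i][j] ← min(dist[i][j], dist[i][k] + dist[k][j]). The final matrix gives, for each (i, j), the minimum total weight of any directed path from i to j (possibly empty when i = j).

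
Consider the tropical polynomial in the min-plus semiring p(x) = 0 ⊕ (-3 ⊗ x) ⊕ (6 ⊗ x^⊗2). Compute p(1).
p(1) = -2

A tropical monomial a ⊗ x^⊗i evaluates to a + i · x. Evaluating each term at x = 1:
  Term 0 contributes 0 + 0 · 1 = 0
  Term 1 contributes -3 + 1 · 1 = -2
  Term 2 contributes 6 + 2 · 1 = 8
p(1) = ⊕ of these = min[0, -2, 8] = -2.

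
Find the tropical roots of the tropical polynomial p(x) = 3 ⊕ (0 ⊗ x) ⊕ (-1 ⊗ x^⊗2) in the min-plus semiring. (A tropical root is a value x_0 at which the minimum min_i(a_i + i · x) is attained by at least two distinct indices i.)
Roots: {1, 3}

Each tropical root is a break point of the lower envelope of the lines y = a_i + i · x (there are 3 lines, with slopes 0, 1, ..., 2). Only the lines that attain the minimum somewhere contribute to roots; other lines are dominated. Here the surviving (envelope) indices are i = 2, i = 1, i = 0.
Intersections between consecutive envelope lines give the roots: for adjacent envelope indices i < j the intersection is x = (a_i − a_j) / (j − i). Reading off the sorted break points: {1, 3}.
Verification: at each break x_0, at least two indices attain the minimum of min_i(a_i + i · x_0).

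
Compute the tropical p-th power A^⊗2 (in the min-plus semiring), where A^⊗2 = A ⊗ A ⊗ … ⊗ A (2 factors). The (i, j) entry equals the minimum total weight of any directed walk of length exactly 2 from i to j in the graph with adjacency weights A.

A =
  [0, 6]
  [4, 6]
A^⊗2 =
  [0, 6]
  [4, 10]

Each entry (A^⊗2)_ij equals the minimum over all length-2 walks i = v_0 → v_1 → … → v_2 = j of Σ_t A[v_t][v_{t+1}]. For example, for (i, j) = (0, 1) we minimise over 2 possible intermediate vertex sequences; the minimum is 6, attained along the walk 0 → 0 → 1.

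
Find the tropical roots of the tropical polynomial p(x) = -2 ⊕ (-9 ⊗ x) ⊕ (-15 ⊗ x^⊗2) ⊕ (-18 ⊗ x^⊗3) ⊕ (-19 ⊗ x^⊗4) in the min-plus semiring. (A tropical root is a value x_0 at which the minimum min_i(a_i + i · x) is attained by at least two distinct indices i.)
Roots: {1, 3, 6, 7}

Each tropical root is a break point of the lower envelope of the lines y = a_i + i · x (there are 5 lines, with slopes 0, 1, ..., 4). Only the lines that attain the minimum somewhere contribute to roots; other lines are dominated. Here the surviving (envelope) indices are i = 4, i = 3, i = 2, i = 1, i = 0.
Intersections between consecutive envelope lines give the roots: for adjacent envelope indices i < j the intersection is x = (a_i − a_j) / (j − i). Reading off the sorted break points: {1, 3, 6, 7}.
Verification: at each break x_0, at least two indices attain the minimum of min_i(a_i + i · x_0).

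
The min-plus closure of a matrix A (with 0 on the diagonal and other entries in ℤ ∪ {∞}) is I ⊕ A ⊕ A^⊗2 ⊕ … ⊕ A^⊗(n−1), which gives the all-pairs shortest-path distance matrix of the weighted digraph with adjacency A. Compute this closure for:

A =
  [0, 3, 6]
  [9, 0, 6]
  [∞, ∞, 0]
Closure =
  [0, 3, 6]
  [9, 0, 6]
  [∞, ∞, 0]

This is the Floyd-Warshall all-pairs shortest-path computation. For each intermediate vertex k = 0, 1, …, 2, update dist[i][j] ← min(dist[i][j], dist[i][k] + dist[k][j]). The final matrix gives, for each (i, j), the minimum total weight of any directed path from i to j (possibly empty when i = j).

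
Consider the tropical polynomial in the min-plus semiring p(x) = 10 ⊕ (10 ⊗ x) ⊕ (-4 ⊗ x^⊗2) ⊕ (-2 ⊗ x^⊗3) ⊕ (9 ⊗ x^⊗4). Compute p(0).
p(0) = -4

A tropical monomial a ⊗ x^⊗i evaluates to a + i · x. Evaluating each term at x = 0:
  Term 0 contributes 10 + 0 · 0 = 10
  Term 1 contributes 10 + 1 · 0 = 10
  Term 2 contributes -4 + 2 · 0 = -4
  Term 3 contributes -2 + 3 · 0 = -2
  Term 4 contributes 9 + 4 · 0 = 9
p(0) = ⊕ of these = min[10, 10, -4, -2, 9] = -4.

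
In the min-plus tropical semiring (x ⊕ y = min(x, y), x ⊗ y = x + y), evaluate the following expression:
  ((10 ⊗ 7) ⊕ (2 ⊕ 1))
((10 ⊗ 7) ⊕ (2 ⊕ 1)) = 1

Expand innermost to outermost. Recall ⊕ takes the minimum of its arguments and ⊗ takes their sum. Working out the expression ((10 ⊗ 7) ⊕ (2 ⊕ 1)) gives 1.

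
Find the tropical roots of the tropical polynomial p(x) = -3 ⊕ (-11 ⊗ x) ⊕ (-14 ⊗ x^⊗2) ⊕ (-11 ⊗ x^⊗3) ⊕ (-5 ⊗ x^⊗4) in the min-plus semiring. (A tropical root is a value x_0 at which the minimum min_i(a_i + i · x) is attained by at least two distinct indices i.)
Roots: {-6, -3, 3, 8}

Each tropical root is a break point of the lower envelope of the lines y = a_i + i · x (there are 5 lines, with slopes 0, 1, ..., 4). Only the lines that attain the minimum somewhere contribute to roots; other lines are dominated. Here the surviving (envelope) indices are i = 4, i = 3, i = 2, i = 1, i = 0.
Intersections between consecutive envelope lines give the roots: for adjacent envelope indices i < j the intersection is x = (a_i − a_j) / (j − i). Reading off the sorted break points: {-6, -3, 3, 8}.
Verification: at each break x_0, at least two indices attain the minimum of min_i(a_i + i · x_0).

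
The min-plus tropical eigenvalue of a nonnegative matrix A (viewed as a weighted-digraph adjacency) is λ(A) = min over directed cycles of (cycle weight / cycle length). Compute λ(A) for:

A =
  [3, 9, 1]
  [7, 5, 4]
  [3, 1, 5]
λ(A) = 2

Enumerate directed cycles and compute their means (weight / length). Sample:
  cycle 0 → 0: weight = 3, length = 1, mean = 3/1 ≈ 3.000
  cycle 1 → 1: weight = 5, length = 1, mean = 5/1 ≈ 5.000
  cycle 2 → 2: weight = 5, length = 1, mean = 5/1 ≈ 5.000
  cycle 0 → 1 → 0: weight = 16, length = 2, mean = 16/2 ≈ 8.000
  cycle 0 → 2 → 0: weight = 4, length = 2, mean = 4/2 ≈ 2.000
  cycle 1 → 0 → 1: weight = 16, length = 2, mean = 16/2 ≈ 8.000
Minimum mean = 2.000, attained e.g. along the cycle 0 → 2 → 0 with weight 4 and length 2. So λ(A) = 4/2 = 2.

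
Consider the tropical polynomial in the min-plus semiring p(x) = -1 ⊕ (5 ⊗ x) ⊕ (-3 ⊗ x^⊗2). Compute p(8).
p(8) = -1

A tropical monomial a ⊗ x^⊗i evaluates to a + i · x. Evaluating each term at x = 8:
  Term 0 contributes -1 + 0 · 8 = -1
  Term 1 contributes 5 + 1 · 8 = 13
  Term 2 contributes -3 + 2 · 8 = 13
p(8) = ⊕ of these = min[-1, 13, 13] = -1.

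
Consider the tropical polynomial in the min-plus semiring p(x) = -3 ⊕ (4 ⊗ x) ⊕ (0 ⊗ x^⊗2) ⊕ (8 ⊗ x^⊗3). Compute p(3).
p(3) = -3

A tropical monomial a ⊗ x^⊗i evaluates to a + i · x. Evaluating each term at x = 3:
  Term 0 contributes -3 + 0 · 3 = -3
  Term 1 contributes 4 + 1 · 3 = 7
  Term 2 contributes 0 + 2 · 3 = 6
  Term 3 contributes 8 + 3 · 3 = 17
p(3) = ⊕ of these = min[-3, 7, 6, 17] = -3.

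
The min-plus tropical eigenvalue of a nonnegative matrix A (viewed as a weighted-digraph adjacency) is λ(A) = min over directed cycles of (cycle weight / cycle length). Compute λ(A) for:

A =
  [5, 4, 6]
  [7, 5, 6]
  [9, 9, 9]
λ(A) = 5

Enumerate directed cycles and compute their means (weight / length). Sample:
  cycle 0 → 0: weight = 5, length = 1, mean = 5/1 ≈ 5.000
  cycle 1 → 1: weight = 5, length = 1, mean = 5/1 ≈ 5.000
  cycle 2 → 2: weight = 9, length = 1, mean = 9/1 ≈ 9.000
  cycle 0 → 1 → 0: weight = 11, length = 2, mean = 11/2 ≈ 5.500
  cycle 0 → 2 → 0: weight = 15, length = 2, mean = 15/2 ≈ 7.500
  cycle 1 → 0 → 1: weight = 11, length = 2, mean = 11/2 ≈ 5.500
Minimum mean = 5.000, attained e.g. along the cycle 0 → 0 with weight 5 and length 1. So λ(A) = 5/1 = 5.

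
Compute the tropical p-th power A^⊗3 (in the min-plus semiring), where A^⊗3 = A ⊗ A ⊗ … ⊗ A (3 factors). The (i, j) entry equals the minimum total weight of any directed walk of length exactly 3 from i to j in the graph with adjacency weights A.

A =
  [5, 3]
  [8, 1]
A^⊗3 =
  [12, 5]
  [10, 3]

Each entry (A^⊗3)_ij equals the minimum over all length-3 walks i = v_0 → v_1 → … → v_3 = j of Σ_t A[v_t][v_{t+1}]. For example, for (i, j) = (0, 1) we minimise over 4 possible intermediate vertex sequences; the minimum is 5, attained along the walk 0 → 1 → 1 → 1.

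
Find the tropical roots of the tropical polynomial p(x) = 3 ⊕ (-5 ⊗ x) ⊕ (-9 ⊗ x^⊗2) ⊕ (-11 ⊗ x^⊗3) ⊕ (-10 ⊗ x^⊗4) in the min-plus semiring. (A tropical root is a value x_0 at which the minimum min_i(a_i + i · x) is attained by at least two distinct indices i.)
Roots: {-1, 2, 4, 8}

Each tropical root is a break point of the lower envelope of the lines y = a_i + i · x (there are 5 lines, with slopes 0, 1, ..., 4). Only the lines that attain the minimum somewhere contribute to roots; other lines are dominated. Here the surviving (envelope) indices are i = 4, i = 3, i = 2, i = 1, i = 0.
Intersections between consecutive envelope lines give the roots: for adjacent envelope indices i < j the intersection is x = (a_i − a_j) / (j − i). Reading off the sorted break points: {-1, 2, 4, 8}.
Verification: at each break x_0, at least two indices attain the minimum of min_i(a_i + i · x_0).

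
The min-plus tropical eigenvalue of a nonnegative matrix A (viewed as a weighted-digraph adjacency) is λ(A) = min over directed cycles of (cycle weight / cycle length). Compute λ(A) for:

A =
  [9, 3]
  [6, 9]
λ(A) = 9/2

Enumerate directed cycles and compute their means (weight / length). Sample:
  cycle 0 → 0: weight = 9, length = 1, mean = 9/1 ≈ 9.000
  cycle 1 → 1: weight = 9, length = 1, mean = 9/1 ≈ 9.000
  cycle 0 → 1 → 0: weight = 9, length = 2, mean = 9/2 ≈ 4.500
  cycle 1 → 0 → 1: weight = 9, length = 2, mean = 9/2 ≈ 4.500
Minimum mean = 4.500, attained e.g. along the cycle 0 → 1 → 0 with weight 9 and length 2. So λ(A) = 9/2 = 9/2.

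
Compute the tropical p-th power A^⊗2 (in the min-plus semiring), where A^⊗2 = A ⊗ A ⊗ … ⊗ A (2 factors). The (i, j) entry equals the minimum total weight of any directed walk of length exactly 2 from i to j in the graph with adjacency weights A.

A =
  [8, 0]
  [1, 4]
A^⊗2 =
  [1, 4]
  [5, 1]

Each entry (A^⊗2)_ij equals the minimum over all length-2 walks i = v_0 → v_1 → … → v_2 = j of Σ_t A[v_t][v_{t+1}]. For example, for (i, j) = (0, 1) we minimise over 2 possible intermediate vertex sequences; the minimum is 4, attained along the walk 0 → 1 → 1.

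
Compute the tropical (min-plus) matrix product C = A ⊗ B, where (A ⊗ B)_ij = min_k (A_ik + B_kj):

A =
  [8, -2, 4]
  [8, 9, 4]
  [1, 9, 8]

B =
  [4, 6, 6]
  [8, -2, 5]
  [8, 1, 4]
A ⊗ B =
  [6, -4, 3]
  [12, 5, 8]
  [5, 7, 7]

Apply the min-plus product entry-by-entry:
  C[0][0] = min over k of (A[0][0] + B[0][0] = 8 + 4 = 12, A[0][1] + B[1][0] = -2 + 8 = 6, A[0][2] + B[2][0] = 4 + 8 = 12) = 6 (attained at k = 1)
  C[0][1] = min over k of (A[0][0] + B[0][1] = 8 + 6 = 14, A[0][1] + B[1][1] = -2 + -2 = -4, A[0][2] + B[2][1] = 4 + 1 = 5) = -4 (attained at k = 1)
  C[0][2] = min over k of (A[0][0] + B[0][2] = 8 + 6 = 14, A[0][1] + B[1][2] = -2 + 5 = 3, A[0][2] + B[2][2] = 4 + 4 = 8) = 3 (attained at k = 1)
  C[1][0] = min over k of (A[1][0] + B[0][0] = 8 + 4 = 12, A[1][1] + B[1][0] = 9 + 8 = 17, A[1][2] + B[2][0] = 4 + 8 = 12) = 12 (attained at k = 0)
  C[1][1] = min over k of (A[1][0] + B[0][1] = 8 + 6 = 14, A[1][1] + B[1][1] = 9 + -2 = 7, A[1][2] + B[2][1] = 4 + 1 = 5) = 5 (attained at k = 2)
  C[1][2] = min over k of (A[1][0] + B[0][2] = 8 + 6 = 14, A[1][1] + B[1][2] = 9 + 5 = 14, A[1][2] + B[2][2] = 4 + 4 = 8) = 8 (attained at k = 2)
  C[2][0] = min over k of (A[2][0] + B[0][0] = 1 + 4 = 5, A[2][1] + B[1][0] = 9 + 8 = 17, A[2][2] + B[2][0] = 8 + 8 = 16) = 5 (attained at k = 0)
  C[2][1] = min over k of (A[2][0] + B[0][1] = 1 + 6 = 7, A[2][1] + B[1][1] = 9 + -2 = 7, A[2][2] + B[2][1] = 8 + 1 = 9) = 7 (attained at k = 0)
  C[2][2] = min over k of (A[2][0] + B[0][2] = 1 + 6 = 7, A[2][1] + B[1][2] = 9 + 5 = 14, A[2][2] + B[2][2] = 8 + 4 = 12) = 7 (attained at k = 0)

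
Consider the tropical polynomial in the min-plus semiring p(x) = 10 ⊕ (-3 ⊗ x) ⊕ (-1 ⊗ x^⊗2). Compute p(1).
p(1) = -2

A tropical monomial a ⊗ x^⊗i evaluates to a + i · x. Evaluating each term at x = 1:
  Term 0 contributes 10 + 0 · 1 = 10
  Term 1 contributes -3 + 1 · 1 = -2
  Term 2 contributes -1 + 2 · 1 = 1
p(1) = ⊕ of these = min[10, -2, 1] = -2.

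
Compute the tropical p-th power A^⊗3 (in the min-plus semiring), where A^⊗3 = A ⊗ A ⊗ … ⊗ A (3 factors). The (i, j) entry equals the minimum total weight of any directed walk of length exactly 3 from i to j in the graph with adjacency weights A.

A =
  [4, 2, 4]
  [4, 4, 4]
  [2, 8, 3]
A^⊗3 =
  [8, 8, 9]
  [9, 8, 10]
  [8, 7, 8]

Each entry (A^⊗3)_ij equals the minimum over all length-3 walks i = v_0 → v_1 → … → v_3 = j of Σ_t A[v_t][v_{t+1}]. For example, for (i, j) = (0, 2) we minimise over 9 possible intermediate vertex sequences; the minimum is 9, attained along the walk 0 → 1 → 2 → 2.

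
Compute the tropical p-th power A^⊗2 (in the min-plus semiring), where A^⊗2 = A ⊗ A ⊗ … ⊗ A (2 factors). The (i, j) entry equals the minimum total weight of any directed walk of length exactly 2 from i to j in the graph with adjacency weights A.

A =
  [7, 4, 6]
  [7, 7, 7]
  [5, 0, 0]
A^⊗2 =
  [11, 6, 6]
  [12, 7, 7]
  [5, 0, 0]

Each entry (A^⊗2)_ij equals the minimum over all length-2 walks i = v_0 → v_1 → … → v_2 = j of Σ_t A[v_t][v_{t+1}]. For example, for (i, j) = (0, 2) we minimise over 3 possible intermediate vertex sequences; the minimum is 6, attained along the walk 0 → 2 → 2.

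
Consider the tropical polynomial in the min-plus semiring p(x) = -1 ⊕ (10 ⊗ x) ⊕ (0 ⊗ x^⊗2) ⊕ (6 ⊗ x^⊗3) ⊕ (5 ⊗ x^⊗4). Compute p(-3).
p(-3) = -7

A tropical monomial a ⊗ x^⊗i evaluates to a + i · x. Evaluating each term at x = -3:
  Term 0 contributes -1 + 0 · -3 = -1
  Term 1 contributes 10 + 1 · -3 = 7
  Term 2 contributes 0 + 2 · -3 = -6
  Term 3 contributes 6 + 3 · -3 = -3
  Term 4 contributes 5 + 4 · -3 = -7
p(-3) = ⊕ of these = min[-1, 7, -6, -3, -7] = -7.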